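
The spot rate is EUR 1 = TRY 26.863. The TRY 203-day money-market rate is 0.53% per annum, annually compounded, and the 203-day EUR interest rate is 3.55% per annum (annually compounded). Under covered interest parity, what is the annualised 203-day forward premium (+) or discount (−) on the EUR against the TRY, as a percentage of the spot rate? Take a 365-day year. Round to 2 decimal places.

-2.94%

T = 203/365 years.
F = S · g_TRY/g_EUR = 26.863 × 1.0029442/1.0195909 = 26.424412.
Annualised premium = (F − S)/S × (1/T) = (26.424412 − 26.863)/26.863 ÷ (203/365) = -2.94%.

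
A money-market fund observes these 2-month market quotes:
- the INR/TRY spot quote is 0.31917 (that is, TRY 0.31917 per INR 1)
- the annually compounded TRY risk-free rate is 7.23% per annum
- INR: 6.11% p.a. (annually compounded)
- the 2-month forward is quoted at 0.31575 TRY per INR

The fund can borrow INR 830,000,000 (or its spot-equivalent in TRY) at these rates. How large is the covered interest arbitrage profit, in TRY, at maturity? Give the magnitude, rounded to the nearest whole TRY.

TRY 3,335,396

T = 2/12 years.
Route A — deposit INR, sell forward: 830,000,000 × 1.00993336253 × 0.31575 = TRY 264,675,761.15.
Route B — convert at spot, deposit TRY: 830,000,000 × 0.31917 × 1.01170225422 = TRY 268,011,157.04.
The quoted forward undervalues INR, so borrow INR, convert to TRY at spot, deposit the TRY at 7.23%, and buy INR forward at 0.31575 to cover the loan.
Arbitrage profit = |264,675,761.15 − 268,011,157.04| = TRY 3,335,396.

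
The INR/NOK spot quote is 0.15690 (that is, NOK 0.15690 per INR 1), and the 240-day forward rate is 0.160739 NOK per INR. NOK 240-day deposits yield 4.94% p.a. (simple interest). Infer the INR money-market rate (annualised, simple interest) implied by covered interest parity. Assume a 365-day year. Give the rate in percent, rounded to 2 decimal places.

T = 240/365 years.
CIP gives F = S · g_NOK/g_INR, so g_NOK/g_INR = 0.160739/0.1569 = 1.0244678.
The NOK side grows by 1 + 0.0494×240/365 = 1.0324822.
So the INR growth factor = 1.007823.
(1.007823 − 1)/T = 0.011897, i.e. 1.19%.

1.19%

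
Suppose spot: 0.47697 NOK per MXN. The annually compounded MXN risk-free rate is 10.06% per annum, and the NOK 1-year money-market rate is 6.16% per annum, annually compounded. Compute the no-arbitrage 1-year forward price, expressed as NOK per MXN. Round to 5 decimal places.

T = 1 year.
Growth of 1 NOK over T: (1 + 0.0616)^1 = 1.061600.
MXN accumulates by (1 + 0.1006)^1 = 1.100600.
So F = 0.47697 × 1.061600 / 1.100600 = 0.4600685 (NOK/MXN).

0.46007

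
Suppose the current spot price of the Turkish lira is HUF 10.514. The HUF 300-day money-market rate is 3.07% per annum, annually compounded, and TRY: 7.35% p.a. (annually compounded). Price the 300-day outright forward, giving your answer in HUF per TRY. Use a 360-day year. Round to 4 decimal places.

10.1635

T = 300/360 years.
HUF growth factor: (1 + 0.0307)^(300/360) = 1.02551865.
TRY growth factor: (1 + 0.0735)^(300/360) = 1.06088516.
Forward (HUF per TRY) = 10.514 × 1.02551865 / 1.06088516 = 10.163497.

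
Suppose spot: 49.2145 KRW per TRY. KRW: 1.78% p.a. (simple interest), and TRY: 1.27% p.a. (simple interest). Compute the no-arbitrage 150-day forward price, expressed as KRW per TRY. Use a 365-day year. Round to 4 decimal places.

49.3171

T = 150/365 years.
KRW accumulates by 1 + 0.0178×150/365 = 1.00731507.
Growth of 1 TRY over T: 1 + 0.0127×150/365 = 1.00521918.
CIP: F = S · (grow KRW)/(grow TRY) = 49.2145 × 1.00731507/1.00521918 = 49.317113 KRW per TRY.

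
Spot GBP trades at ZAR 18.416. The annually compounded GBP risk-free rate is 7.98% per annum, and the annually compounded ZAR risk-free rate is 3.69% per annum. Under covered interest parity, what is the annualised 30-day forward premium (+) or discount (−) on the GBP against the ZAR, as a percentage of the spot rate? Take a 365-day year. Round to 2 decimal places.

T = 30/365 years.
No-arbitrage forward: 18.416 × 1.0029827 / 1.0063303 = 18.354738 ZAR/GBP.
(F − S)/S ÷ T = (18.354738 − 18.416)/18.416/(30/365) = -0.040473 → -4.05%.

-4.05%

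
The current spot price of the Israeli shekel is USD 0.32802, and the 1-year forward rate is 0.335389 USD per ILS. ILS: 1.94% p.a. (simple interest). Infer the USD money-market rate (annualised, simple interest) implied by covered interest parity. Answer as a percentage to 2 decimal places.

T = 1 year.
CIP gives F = S · g_USD/g_ILS, so g_USD/g_ILS = 0.335389/0.32802 = 1.0224651.
ILS growth factor: 1 + 0.0194×1 = 1.019400.
That pins the USD growth at 1.0423009.
r = (1.0423009 − 1)/1 = 0.042301 → 4.23%.

4.23%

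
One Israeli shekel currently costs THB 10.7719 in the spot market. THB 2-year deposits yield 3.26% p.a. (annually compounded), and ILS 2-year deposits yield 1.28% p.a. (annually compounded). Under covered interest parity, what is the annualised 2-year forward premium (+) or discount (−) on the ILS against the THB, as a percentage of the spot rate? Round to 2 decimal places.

T = 2 years.
CIP forward (THB per ILS) = 10.7719 × 1.0662628/1.0257638 = 11.1971940.
(F − S)/S ÷ T = (11.1971940 − 10.7719)/10.7719/2 = 0.019741 → 1.97%.

+1.97%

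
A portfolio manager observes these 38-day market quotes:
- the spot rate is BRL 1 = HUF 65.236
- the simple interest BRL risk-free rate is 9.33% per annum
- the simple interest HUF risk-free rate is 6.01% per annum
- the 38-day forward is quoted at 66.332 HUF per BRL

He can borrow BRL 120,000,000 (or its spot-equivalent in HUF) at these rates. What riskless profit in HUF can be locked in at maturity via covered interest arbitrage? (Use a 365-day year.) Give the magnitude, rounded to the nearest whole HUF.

HUF 159,855,615

T = 38/365 years.
Keep in BRL, deliver into the forward: 120,000,000·1.009713424658·66.332 = HUF 8,037,157,306.13.
Swap to HUF now, deposit: 120,000,000·65.236·1.006256986301 = HUF 7,877,301,691.00.
The quoted forward overvalues BRL, so borrow HUF, buy BRL at spot, deposit the BRL at 9.33%, and sell the proceeds forward at 66.332.
Profit = 8,037,157,306.13 − 7,877,301,691.00 = HUF 159,855,615.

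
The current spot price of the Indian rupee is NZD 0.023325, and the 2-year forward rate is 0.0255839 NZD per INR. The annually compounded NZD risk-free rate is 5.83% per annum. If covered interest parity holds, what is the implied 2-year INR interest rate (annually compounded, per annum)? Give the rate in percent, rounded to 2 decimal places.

1.05%

T = 2 years.
F/S = 0.0255839/0.023325 = 1.0968446 = (growth of NZD) / (growth of INR).
NZD growth factor: (1 + 0.0583)^2 = 1.1199989.
Hence g_INR = 1.0211099.
Annualise: 1.0211099^(1/2) − 1 = 0.010500 = 1.05%.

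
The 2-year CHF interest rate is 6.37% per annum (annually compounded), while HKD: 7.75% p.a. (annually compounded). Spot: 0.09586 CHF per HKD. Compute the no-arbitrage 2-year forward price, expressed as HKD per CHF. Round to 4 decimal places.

T = 2 years.
CHF growth factor: (1 + 0.0637)^2 = 1.13145769.
HKD growth factor: (1 + 0.0775)^2 = 1.16100625.
So F = 0.09586 × 1.13145769 / 1.16100625 = 0.093420284 (CHF/HKD).
Quoted the other way: 1/0.093420284 = 10.7043 HKD per CHF.

10.7043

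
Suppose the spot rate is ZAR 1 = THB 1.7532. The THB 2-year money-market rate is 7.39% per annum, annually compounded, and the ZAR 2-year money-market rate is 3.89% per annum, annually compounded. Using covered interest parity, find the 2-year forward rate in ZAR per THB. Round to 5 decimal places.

T = 2 years.
Growth of 1 THB over T: (1 + 0.0739)^2 = 1.1532612.
ZAR accumulates by (1 + 0.0389)^2 = 1.0793132.
CIP: F = S · (grow THB)/(grow ZAR) = 1.7532 × 1.1532612/1.0793132 = 1.873319 THB per ZAR.
Quoted the other way: 1/1.873319 = 0.53381 ZAR per THB.

0.53381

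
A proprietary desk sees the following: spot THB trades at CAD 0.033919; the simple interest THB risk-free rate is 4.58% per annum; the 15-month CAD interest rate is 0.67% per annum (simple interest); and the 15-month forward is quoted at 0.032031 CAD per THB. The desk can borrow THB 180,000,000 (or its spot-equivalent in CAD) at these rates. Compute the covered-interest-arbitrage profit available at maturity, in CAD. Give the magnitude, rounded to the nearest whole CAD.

T = 15/12 years.
Keep in THB, deliver into the forward: 180,000,000·1.057250·0.032031 = CAD 6,095,659.46.
Swap to CAD now, deposit: 180,000,000·0.033919·1.008375 = CAD 6,156,552.89.
The quoted forward undervalues THB, so borrow THB, convert to CAD at spot, deposit the CAD at 0.67%, and buy THB forward at 0.032031 to cover the loan.
Arbitrage profit = |6,095,659.46 − 6,156,552.89| = CAD 60,893.

CAD 60,893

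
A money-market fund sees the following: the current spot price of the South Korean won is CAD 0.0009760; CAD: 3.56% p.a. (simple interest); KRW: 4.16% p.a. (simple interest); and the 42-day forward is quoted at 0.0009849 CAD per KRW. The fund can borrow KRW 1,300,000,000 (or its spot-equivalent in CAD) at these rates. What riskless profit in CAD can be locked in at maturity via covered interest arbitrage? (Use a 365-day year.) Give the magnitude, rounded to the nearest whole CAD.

CAD 12,501

T = 42/365 years.
Route A — deposit KRW, sell forward: 1,300,000,000 × 1.004786849 × 0.0009849 = CAD 1,286,498.94.
Route B — convert at spot, deposit CAD: 1,300,000,000 × 0.0009760 × 1.004096438 = CAD 1,273,997.56.
The quoted forward overvalues KRW, so borrow CAD, buy KRW at spot, deposit the KRW at 4.16%, and sell the proceeds forward at 0.0009849.
Profit = 1,286,498.94 − 1,273,997.56 = CAD 12,501.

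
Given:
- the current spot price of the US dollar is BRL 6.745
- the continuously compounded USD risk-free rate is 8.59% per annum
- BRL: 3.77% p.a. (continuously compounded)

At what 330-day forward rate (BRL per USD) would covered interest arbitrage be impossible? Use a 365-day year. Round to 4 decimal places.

T = 330/365 years.
BRL growth factor: e^(0.0377×330/365) = 1.0346725.
USD accumulates by e^(0.0859×330/365) = 1.0807584.
So F = 6.745 × 1.0346725 / 1.0807584 = 6.457378 (BRL/USD).

6.4574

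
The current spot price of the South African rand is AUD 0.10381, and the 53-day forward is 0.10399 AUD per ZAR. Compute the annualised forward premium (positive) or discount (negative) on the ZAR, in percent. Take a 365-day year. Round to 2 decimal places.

T = 53/365 years.
Period premium: (0.10399 − 0.10381)/0.10381 = 0.0017339.
×(1/T) gives 1.19% p.a.

+1.19%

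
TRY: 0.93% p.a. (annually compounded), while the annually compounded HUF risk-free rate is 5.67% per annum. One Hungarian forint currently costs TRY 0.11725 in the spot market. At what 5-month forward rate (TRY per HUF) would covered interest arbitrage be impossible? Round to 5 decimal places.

T = 5/12 years.
TRY accumulates by (1 + 0.0093)^(5/12) = 1.0038645.
Growth of 1 HUF over T: (1 + 0.0567)^(5/12) = 1.0232456.
So F = 0.11725 × 1.0038645 / 1.0232456 = 0.1150292 (TRY/HUF).

0.11503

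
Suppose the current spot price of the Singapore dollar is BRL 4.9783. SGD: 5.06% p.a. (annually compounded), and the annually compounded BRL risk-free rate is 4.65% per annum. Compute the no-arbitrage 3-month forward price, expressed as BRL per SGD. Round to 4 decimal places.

4.9734

T = 3/12 years.
BRL growth factor: (1 + 0.0465)^(3/12) = 1.0114276.
SGD accumulates by (1 + 0.0506)^(3/12) = 1.0124168.
So F = 4.9783 × 1.0114276 / 1.0124168 = 4.973436 (BRL/SGD).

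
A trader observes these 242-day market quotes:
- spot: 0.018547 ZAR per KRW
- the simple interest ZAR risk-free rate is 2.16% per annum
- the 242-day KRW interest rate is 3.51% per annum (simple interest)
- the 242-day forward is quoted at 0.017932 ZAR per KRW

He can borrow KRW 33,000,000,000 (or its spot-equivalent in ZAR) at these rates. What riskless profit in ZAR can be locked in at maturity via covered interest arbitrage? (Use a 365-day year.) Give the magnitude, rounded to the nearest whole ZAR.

T = 242/365 years.
Invest the KRW and cover forward: 33,000,000,000 × 1.02327178082 × 0.017932 = ZAR 605,527,215.93.
Convert at spot and invest in ZAR: 33,000,000,000 × 0.018547 × 1.01432109589 = ZAR 620,816,241.06.
The quoted forward undervalues KRW, so borrow KRW, convert to ZAR at spot, deposit the ZAR at 2.16%, and buy KRW forward at 0.017932 to cover the loan.
Arbitrage profit = |605,527,215.93 − 620,816,241.06| = ZAR 15,289,025.

ZAR 15,289,025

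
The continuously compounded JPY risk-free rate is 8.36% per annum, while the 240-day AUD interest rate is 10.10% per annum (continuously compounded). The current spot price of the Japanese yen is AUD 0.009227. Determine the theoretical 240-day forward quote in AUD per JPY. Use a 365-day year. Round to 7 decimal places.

0.0093332

T = 240/365 years.
Growth of 1 AUD over T: e^(0.1010×240/365) = 1.0686658.
JPY accumulates by e^(0.0836×240/365) = 1.0565088.
Forward (AUD per JPY) = 0.009227 × 1.0686658 / 1.0565088 = 0.009333173.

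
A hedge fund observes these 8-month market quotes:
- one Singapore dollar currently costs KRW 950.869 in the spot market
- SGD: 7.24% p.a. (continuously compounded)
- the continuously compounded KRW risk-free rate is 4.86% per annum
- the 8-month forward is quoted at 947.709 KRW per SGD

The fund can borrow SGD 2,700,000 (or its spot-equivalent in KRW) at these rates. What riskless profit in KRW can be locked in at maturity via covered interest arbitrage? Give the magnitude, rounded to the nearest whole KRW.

KRW 33,458,333

T = 8/12 years.
Invest the SGD and cover forward: 2,700,000 × 1.049450471473 × 947.709 = KRW 2,685,348,873.55.
Convert at spot and invest in KRW: 2,700,000 × 950.869 × 1.03293059492 = KRW 2,651,890,541.02.
The quoted forward overvalues SGD, so borrow KRW, buy SGD at spot, deposit the SGD at 7.24%, and sell the proceeds forward at 947.709.
Profit = 2,685,348,873.55 − 2,651,890,541.02 = KRW 33,458,333.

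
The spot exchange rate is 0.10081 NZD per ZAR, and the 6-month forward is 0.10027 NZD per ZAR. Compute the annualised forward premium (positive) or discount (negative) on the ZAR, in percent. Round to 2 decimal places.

-1.07%

T = 6/12 years.
Period premium: (0.10027 − 0.10081)/0.10081 = -0.0053566.
Per annum: -0.0053566 / (6/12) = -0.010713 = -1.07%.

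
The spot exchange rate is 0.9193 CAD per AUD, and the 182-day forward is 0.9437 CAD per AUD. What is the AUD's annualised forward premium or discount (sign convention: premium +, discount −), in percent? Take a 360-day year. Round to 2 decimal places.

T = 182/360 years.
(F − S)/S = (0.9437 − 0.9193)/0.9193 = 0.0265419.
Annualise by dividing by T: 0.0265419 / (182/360) = 0.052500 → 5.25%.

+5.25%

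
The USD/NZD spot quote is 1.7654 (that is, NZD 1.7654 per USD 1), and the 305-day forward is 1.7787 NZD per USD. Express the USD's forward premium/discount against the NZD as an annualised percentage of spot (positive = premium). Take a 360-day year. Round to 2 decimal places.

+0.89%

T = 305/360 years.
(F − S)/S = (1.7787 − 1.7654)/1.7654 = 0.0075337.
Annualise by dividing by T: 0.0075337 / (305/360) = 0.008892 → 0.89%.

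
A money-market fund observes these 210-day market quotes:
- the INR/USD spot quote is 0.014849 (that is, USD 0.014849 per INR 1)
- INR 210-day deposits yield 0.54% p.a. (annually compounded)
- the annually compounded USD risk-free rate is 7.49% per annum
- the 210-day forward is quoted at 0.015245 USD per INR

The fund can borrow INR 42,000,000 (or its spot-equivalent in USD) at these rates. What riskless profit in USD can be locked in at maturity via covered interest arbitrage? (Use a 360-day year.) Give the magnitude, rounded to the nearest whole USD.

USD 8,191

T = 210/360 years.
Invest the INR and cover forward: 42,000,000 × 1.00314647 × 0.015245 = USD 642,304.65.
Convert at spot and invest in USD: 42,000,000 × 0.014849 × 1.04303297 = USD 650,495.86.
The quoted forward undervalues INR, so borrow INR, convert to USD at spot, deposit the USD at 7.49%, and buy INR forward at 0.015245 to cover the loan.
Arbitrage profit = |642,304.65 − 650,495.86| = USD 8,191.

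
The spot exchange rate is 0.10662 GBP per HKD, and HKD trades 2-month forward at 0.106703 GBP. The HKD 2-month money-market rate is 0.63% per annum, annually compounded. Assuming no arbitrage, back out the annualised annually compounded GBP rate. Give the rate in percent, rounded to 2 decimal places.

1.10%

T = 2/12 years.
CIP gives F = S · g_GBP/g_HKD, so g_GBP/g_HKD = 0.106703/0.10662 = 1.0007785.
HKD growth factor: (1 + 0.0063)^(2/12) = 1.0010473.
That pins the GBP growth at 1.0018266.
r = 1.0018266^(12/2) − 1 = 0.011010 → 1.10%.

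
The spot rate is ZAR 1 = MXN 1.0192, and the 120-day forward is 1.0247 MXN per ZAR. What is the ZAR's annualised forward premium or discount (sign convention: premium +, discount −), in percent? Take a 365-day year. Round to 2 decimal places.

+1.64%

T = 120/365 years.
Period premium: (1.0247 − 1.0192)/1.0192 = 0.0053964.
Annualise by dividing by T: 0.0053964 / (120/365) = 0.016414 → 1.64%.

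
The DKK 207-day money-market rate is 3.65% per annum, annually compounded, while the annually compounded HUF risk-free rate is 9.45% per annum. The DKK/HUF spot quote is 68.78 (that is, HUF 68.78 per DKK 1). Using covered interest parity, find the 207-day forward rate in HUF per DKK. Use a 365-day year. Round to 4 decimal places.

70.9370

T = 207/365 years.
Growth of 1 HUF over T: (1 + 0.0945)^(207/365) = 1.05254379.
Growth of 1 DKK over T: (1 + 0.0365)^(207/365) = 1.02053926.
So F = 68.78 × 1.05254379 / 1.02053926 = 70.936969 (HUF/DKK).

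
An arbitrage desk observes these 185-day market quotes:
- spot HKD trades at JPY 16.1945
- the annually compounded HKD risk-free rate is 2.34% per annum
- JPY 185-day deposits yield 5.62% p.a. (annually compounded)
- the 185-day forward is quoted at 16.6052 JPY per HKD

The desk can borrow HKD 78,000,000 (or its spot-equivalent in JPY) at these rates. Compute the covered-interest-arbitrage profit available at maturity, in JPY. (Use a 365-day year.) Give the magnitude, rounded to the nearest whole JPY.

T = 185/365 years.
Keep in HKD, deliver into the forward: 78,000,000·1.011792627379·16.6052 = JPY 1,310,479,477.02.
Swap to JPY now, deposit: 78,000,000·16.1945·1.028100869694 = JPY 1,298,667,203.67.
The quoted forward overvalues HKD, so borrow JPY, buy HKD at spot, deposit the HKD at 2.34%, and sell the proceeds forward at 16.6052.
Profit = 1,310,479,477.02 − 1,298,667,203.67 = JPY 11,812,273.

JPY 11,812,273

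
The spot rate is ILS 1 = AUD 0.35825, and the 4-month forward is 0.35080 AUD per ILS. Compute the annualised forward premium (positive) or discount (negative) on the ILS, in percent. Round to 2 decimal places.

T = 4/12 years.
ILS trades forward at -2.07955% vs spot over the period.
×(1/T) gives -6.24% p.a.

-6.24%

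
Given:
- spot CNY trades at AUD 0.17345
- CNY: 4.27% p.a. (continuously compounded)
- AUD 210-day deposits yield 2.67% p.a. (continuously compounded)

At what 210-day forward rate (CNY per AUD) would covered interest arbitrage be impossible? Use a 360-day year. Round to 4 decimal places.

T = 210/360 years.
AUD growth factor: e^(0.0267×210/360) = 1.0156969.
Growth of 1 CNY over T: e^(0.0427×210/360) = 1.0252211.
So F = 0.17345 × 1.0156969 / 1.0252211 = 0.1718387 (AUD/CNY).
Invert for CNY per AUD: 1 / 0.1718387 = 5.8194.

5.8194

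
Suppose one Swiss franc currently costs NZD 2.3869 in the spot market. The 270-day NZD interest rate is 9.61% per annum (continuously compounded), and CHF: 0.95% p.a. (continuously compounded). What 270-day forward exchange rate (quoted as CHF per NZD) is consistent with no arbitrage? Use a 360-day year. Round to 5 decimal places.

T = 270/360 years.
Growth of 1 NZD over T: e^(0.0961×270/360) = 1.0747359.
CHF accumulates by e^(0.0095×270/360) = 1.0071504.
Forward (NZD per CHF) = 2.3869 × 1.0747359 / 1.0071504 = 2.547075.
Invert for CHF per NZD: 1 / 2.547075 = 0.39261.

0.39261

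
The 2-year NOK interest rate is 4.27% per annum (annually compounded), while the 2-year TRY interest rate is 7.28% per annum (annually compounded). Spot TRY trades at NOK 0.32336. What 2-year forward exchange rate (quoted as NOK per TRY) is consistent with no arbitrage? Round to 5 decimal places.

0.30547

T = 2 years.
Growth of 1 NOK over T: (1 + 0.0427)^2 = 1.0872233.
TRY growth factor: (1 + 0.0728)^2 = 1.1508998.
So F = 0.32336 × 1.0872233 / 1.1508998 = 0.3054693 (NOK/TRY).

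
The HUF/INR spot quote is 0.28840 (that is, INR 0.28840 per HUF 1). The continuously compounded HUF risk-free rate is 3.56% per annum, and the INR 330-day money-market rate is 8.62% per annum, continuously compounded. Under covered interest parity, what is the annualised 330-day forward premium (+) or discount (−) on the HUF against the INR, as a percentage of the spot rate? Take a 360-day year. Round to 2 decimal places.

T = 330/360 years.
No-arbitrage forward: 0.2884 × 1.0822224 / 1.0331716 = 0.30209206 INR/HUF.
(F − S)/S ÷ T = (0.30209206 − 0.2884)/0.2884/(330/360) = 0.051792 → 5.18%.

+5.18%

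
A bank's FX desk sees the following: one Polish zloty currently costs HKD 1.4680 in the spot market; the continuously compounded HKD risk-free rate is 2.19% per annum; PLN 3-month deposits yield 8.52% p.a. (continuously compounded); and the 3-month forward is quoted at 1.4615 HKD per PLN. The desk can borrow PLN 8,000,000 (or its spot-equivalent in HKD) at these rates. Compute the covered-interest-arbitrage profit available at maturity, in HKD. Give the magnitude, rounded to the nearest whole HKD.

T = 3/12 years.
Invest the PLN and cover forward: 8,000,000 × 1.0215284642 × 1.4615 = HKD 11,943,710.80.
Convert at spot and invest in HKD: 8,000,000 × 1.4680 × 1.0054900152 = HKD 11,808,474.74.
The quoted forward overvalues PLN, so borrow HKD, buy PLN at spot, deposit the PLN at 8.52%, and sell the proceeds forward at 1.4615.
The gap between the two covered legs is HKD 135,236.

HKD 135,236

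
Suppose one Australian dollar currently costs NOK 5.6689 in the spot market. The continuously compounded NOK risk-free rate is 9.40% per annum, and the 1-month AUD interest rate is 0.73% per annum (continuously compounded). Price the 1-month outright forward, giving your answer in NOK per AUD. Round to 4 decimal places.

T = 1/12 years.
NOK accumulates by e^(0.0940×1/12) = 1.0078641.
AUD accumulates by e^(0.0073×1/12) = 1.0006085.
So F = 5.6689 × 1.0078641 / 1.0006085 = 5.710006 (NOK/AUD).

5.7100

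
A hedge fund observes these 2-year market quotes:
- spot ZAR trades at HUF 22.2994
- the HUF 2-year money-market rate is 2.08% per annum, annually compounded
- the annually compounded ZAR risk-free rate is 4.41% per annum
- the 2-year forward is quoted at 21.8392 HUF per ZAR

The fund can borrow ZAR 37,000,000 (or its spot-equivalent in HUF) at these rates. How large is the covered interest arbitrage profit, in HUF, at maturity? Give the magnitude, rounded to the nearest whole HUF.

HUF 21,133,952

T = 2 years.
Keep in ZAR, deliver into the forward: 37,000,000·1.09014481·21.8392 = HUF 880,891,949.78.
Swap to HUF now, deposit: 37,000,000·22.2994·1.04203264 = HUF 859,757,998.14.
The quoted forward overvalues ZAR, so borrow HUF, buy ZAR at spot, deposit the ZAR at 4.41%, and sell the proceeds forward at 21.8392.
Arbitrage profit = |880,891,949.78 − 859,757,998.14| = HUF 21,133,952.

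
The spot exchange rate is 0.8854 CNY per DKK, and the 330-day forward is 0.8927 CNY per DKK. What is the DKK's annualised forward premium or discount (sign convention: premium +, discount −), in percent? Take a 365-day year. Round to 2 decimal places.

+0.91%

T = 330/365 years.
DKK trades forward at +0.82449% vs spot over the period.
×(1/T) gives 0.91% p.a.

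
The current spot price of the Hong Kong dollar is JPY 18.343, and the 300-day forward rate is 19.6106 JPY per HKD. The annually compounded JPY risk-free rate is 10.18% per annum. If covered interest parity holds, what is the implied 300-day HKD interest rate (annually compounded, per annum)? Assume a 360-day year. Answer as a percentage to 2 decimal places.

1.69%

T = 300/360 years.
By CIP, F/S equals the JPY-to-HKD growth ratio: 19.6106/18.343 = 1.0691054.
JPY growth factor: (1 + 0.1018)^(300/360) = 1.0841407.
Hence g_HKD = 1.0140634.
Annualise: 1.0140634^(360/300) − 1 = 0.016900 = 1.69%.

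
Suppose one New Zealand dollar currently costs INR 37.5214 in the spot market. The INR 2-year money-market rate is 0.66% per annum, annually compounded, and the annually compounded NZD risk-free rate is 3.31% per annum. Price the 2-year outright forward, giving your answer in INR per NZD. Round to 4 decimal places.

T = 2 years.
INR growth factor: (1 + 0.0066)^2 = 1.01324356.
Growth of 1 NZD over T: (1 + 0.0331)^2 = 1.06729561.
CIP: F = S · (grow INR)/(grow NZD) = 37.5214 × 1.01324356/1.06729561 = 35.621169 INR per NZD.

35.6212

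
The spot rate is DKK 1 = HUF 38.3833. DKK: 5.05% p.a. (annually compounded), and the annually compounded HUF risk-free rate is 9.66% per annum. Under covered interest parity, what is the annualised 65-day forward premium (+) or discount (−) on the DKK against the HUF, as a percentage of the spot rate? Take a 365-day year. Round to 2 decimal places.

T = 65/365 years.
F = S · g_HUF/g_DKK = 38.3833 × 1.0165573/1.008812 = 38.6779933.
(F − S)/S ÷ T = (38.6779933 − 38.3833)/38.3833/(65/365) = 0.043113 → 4.31%.

+4.31%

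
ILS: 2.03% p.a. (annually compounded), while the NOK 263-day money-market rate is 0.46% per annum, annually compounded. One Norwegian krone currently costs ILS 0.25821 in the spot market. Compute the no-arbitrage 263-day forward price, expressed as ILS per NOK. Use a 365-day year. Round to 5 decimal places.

0.26111

T = 263/365 years.
ILS accumulates by (1 + 0.0203)^(263/365) = 1.014586.
Growth of 1 NOK over T: (1 + 0.0046)^(263/365) = 1.0033124.
CIP: F = S · (grow ILS)/(grow NOK) = 0.25821 × 1.014586/1.0033124 = 0.2611113 ILS per NOK.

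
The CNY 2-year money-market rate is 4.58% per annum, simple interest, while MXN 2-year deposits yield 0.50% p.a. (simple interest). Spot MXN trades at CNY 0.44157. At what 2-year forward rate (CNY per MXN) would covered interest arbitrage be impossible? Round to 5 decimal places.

0.47725

T = 2 years.
CNY accumulates by 1 + 0.0458×2 = 1.091600.
MXN accumulates by 1 + 0.0050×2 = 1.010000.
CIP: F = S · (grow CNY)/(grow MXN) = 0.44157 × 1.091600/1.010000 = 0.4772454 CNY per MXN.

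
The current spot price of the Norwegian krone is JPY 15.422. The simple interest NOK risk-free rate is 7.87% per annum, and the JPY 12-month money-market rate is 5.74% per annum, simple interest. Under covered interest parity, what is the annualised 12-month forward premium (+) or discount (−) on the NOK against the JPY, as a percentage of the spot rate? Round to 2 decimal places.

T = 1 year.
CIP forward (JPY per NOK) = 15.422 × 1.057400/1.078700 = 15.117477.
(F − S)/S ÷ T = (15.117477 − 15.422)/15.422/1 = -0.019746 → -1.97%.

-1.97%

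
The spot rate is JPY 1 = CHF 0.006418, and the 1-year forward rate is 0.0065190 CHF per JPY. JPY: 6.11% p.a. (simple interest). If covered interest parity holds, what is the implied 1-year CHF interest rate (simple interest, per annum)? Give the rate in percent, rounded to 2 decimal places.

T = 1 year.
By CIP, F/S equals the CHF-to-JPY growth ratio: 0.006519/0.006418 = 1.0157370.
JPY growth factor: 1 + 0.0611×1 = 1.061100.
Hence g_CHF = 1.0777985.
(1.0777985 − 1)/T = 0.077799, i.e. 7.78%.

7.78%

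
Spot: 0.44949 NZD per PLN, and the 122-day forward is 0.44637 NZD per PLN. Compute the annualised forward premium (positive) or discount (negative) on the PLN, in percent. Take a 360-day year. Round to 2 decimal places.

-2.05%

T = 122/360 years.
Period premium: (0.44637 − 0.44949)/0.44949 = -0.0069412.
Per annum: -0.0069412 / (122/360) = -0.020482 = -2.05%.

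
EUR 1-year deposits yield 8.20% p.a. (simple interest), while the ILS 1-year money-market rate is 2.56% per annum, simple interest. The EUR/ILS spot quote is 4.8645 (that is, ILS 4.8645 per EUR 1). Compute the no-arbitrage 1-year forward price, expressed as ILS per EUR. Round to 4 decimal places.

T = 1 year.
ILS growth factor: 1 + 0.0256×1 = 1.025600.
EUR accumulates by 1 + 0.0820×1 = 1.082000.
Forward (ILS per EUR) = 4.8645 × 1.025600 / 1.082000 = 4.610935.

4.6109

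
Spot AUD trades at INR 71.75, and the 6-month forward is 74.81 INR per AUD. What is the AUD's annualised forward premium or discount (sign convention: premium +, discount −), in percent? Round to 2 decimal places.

+8.53%

T = 6/12 years.
(F − S)/S = (74.81 − 71.75)/71.75 = 0.0426481.
×(1/T) gives 8.53% p.a.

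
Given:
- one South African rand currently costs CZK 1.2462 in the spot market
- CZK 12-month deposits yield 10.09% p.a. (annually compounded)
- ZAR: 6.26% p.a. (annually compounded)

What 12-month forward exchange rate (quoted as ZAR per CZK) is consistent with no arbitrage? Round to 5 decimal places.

T = 1 year.
CZK growth factor: (1 + 0.1009)^1 = 1.100900.
ZAR growth factor: (1 + 0.0626)^1 = 1.062600.
CIP: F = S · (grow CZK)/(grow ZAR) = 1.2462 × 1.100900/1.062600 = 1.291118 CZK per ZAR.
Quoted the other way: 1/1.291118 = 0.77452 ZAR per CZK.

0.77452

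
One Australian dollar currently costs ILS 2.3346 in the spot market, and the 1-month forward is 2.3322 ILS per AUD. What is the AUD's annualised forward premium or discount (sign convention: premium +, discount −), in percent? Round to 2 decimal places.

T = 1/12 years.
AUD trades forward at -0.10280% vs spot over the period.
Per annum: -0.0010280 / (1/12) = -0.012336 = -1.23%.

-1.23%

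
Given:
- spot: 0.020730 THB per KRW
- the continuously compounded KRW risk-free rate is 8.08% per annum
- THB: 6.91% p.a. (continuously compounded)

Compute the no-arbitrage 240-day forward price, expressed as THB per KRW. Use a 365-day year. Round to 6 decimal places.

T = 240/365 years.
Growth of 1 THB over T: e^(0.0691×240/365) = 1.0464836.
Growth of 1 KRW over T: e^(0.0808×240/365) = 1.0545654.
CIP: F = S · (grow THB)/(grow KRW) = 0.02073 × 1.0464836/1.0545654 = 0.02057113 THB per KRW.

0.020571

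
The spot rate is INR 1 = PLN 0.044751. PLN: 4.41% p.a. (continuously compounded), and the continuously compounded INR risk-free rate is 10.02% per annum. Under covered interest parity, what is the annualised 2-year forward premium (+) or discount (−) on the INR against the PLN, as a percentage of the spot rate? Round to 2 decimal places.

-5.31%

T = 2 years.
No-arbitrage forward: 0.044751 × 1.0922065 / 1.2218914 = 0.040001373 PLN/INR.
Annualised premium = (F − S)/S × (1/T) = (0.040001373 − 0.044751)/0.044751 ÷ 2 = -5.31%.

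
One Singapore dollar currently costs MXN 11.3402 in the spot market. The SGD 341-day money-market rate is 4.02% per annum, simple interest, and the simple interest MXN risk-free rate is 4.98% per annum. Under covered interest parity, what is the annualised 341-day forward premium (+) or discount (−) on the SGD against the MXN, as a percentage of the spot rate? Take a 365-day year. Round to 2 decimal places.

+0.93%

T = 341/365 years.
CIP forward (MXN per SGD) = 11.3402 × 1.0465255/1.0375567 = 11.4382264.
(F − S)/S ÷ T = (11.4382264 − 11.3402)/11.3402/(341/365) = 0.009253 → 0.93%.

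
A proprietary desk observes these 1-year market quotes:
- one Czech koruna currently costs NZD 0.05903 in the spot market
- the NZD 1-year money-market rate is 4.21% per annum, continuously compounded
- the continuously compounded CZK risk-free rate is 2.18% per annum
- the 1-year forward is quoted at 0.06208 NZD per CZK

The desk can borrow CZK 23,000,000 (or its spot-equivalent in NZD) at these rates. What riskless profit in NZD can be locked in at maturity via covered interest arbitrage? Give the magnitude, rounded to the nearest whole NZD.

NZD 43,240

T = 1 year.
Keep in CZK, deliver into the forward: 23,000,000·1.022039356·0.06208 = NZD 1,459,308.67.
Swap to NZD now, deposit: 23,000,000·0.05903·1.042998773 = NZD 1,416,069.00.
The quoted forward overvalues CZK, so borrow NZD, buy CZK at spot, deposit the CZK at 2.18%, and sell the proceeds forward at 0.06208.
Profit = 1,459,308.67 − 1,416,069.00 = NZD 43,240.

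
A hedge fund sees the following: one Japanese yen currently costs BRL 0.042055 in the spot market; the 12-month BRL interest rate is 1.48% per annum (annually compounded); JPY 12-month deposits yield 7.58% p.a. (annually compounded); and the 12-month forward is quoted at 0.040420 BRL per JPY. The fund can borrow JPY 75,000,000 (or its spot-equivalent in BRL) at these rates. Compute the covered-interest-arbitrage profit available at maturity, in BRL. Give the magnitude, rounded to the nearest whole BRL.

T = 1 year.
Keep in JPY, deliver into the forward: 75,000,000·1.075800·0.040420 = BRL 3,261,287.70.
Swap to BRL now, deposit: 75,000,000·0.042055·1.014800 = BRL 3,200,806.05.
The quoted forward overvalues JPY, so borrow BRL, buy JPY at spot, deposit the JPY at 7.58%, and sell the proceeds forward at 0.040420.
The gap between the two covered legs is BRL 60,482.

BRL 60,482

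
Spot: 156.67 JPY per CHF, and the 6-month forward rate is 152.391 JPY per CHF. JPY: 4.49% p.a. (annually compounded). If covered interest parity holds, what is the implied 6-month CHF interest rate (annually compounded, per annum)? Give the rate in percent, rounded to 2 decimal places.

T = 6/12 years.
CIP gives F = S · g_JPY/g_CHF, so g_JPY/g_CHF = 152.391/156.67 = 0.9726878.
JPY growth factor: (1 + 0.0449)^(6/12) = 1.0222035.
Hence g_CHF = 1.0509061.
r = 1.0509061^(12/6) − 1 = 0.104404 → 10.44%.

10.44%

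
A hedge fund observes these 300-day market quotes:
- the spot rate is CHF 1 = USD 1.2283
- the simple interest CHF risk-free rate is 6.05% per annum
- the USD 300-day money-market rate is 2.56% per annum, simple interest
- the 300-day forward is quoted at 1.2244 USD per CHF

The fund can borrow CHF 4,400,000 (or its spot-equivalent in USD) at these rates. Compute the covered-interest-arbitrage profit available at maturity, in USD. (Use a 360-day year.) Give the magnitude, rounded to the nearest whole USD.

T = 300/360 years.
Keep in CHF, deliver into the forward: 4,400,000·1.050416667·1.2244 = USD 5,658,972.74.
Swap to USD now, deposit: 4,400,000·1.2283·1.021333333 = USD 5,519,816.42.
The quoted forward overvalues CHF, so borrow USD, buy CHF at spot, deposit the CHF at 6.05%, and sell the proceeds forward at 1.2244.
Profit = 5,658,972.74 − 5,519,816.42 = USD 139,156.

USD 139,156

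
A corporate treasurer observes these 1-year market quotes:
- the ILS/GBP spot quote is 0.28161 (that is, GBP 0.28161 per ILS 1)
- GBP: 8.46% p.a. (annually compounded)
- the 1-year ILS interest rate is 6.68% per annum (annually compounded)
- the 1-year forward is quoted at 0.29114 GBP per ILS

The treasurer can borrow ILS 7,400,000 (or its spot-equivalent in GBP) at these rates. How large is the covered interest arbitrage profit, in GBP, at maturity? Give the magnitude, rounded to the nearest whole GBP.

GBP 38,139

T = 1 year.
Invest the ILS and cover forward: 7,400,000 × 1.066800 × 0.29114 = GBP 2,298,352.32.
Convert at spot and invest in GBP: 7,400,000 × 0.28161 × 1.084600 = GBP 2,260,213.12.
The quoted forward overvalues ILS, so borrow GBP, buy ILS at spot, deposit the ILS at 6.68%, and sell the proceeds forward at 0.29114.
The gap between the two covered legs is GBP 38,139.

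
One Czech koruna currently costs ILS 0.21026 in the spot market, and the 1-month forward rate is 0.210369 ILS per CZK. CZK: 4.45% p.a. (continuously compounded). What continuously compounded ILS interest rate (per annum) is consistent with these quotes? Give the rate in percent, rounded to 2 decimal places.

T = 1/12 years.
By CIP, F/S equals the ILS-to-CZK growth ratio: 0.210369/0.21026 = 1.0005184.
The CZK side grows by e^(0.0445×1/12) = 1.0037152.
Hence g_ILS = 1.0042355.
r = ln(1.0042355)/(1/12) = 0.050719 → 5.07%.

5.07%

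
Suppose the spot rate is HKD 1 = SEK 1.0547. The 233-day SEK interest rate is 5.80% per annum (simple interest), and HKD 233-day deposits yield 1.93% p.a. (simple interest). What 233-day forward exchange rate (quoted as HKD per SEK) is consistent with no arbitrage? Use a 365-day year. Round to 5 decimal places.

T = 233/365 years.
SEK accumulates by 1 + 0.0580×233/365 = 1.0370247.
HKD growth factor: 1 + 0.0193×233/365 = 1.0123203.
Forward (SEK per HKD) = 1.0547 × 1.0370247 / 1.0123203 = 1.080439.
Quoted the other way: 1/1.080439 = 0.92555 HKD per SEK.

0.92555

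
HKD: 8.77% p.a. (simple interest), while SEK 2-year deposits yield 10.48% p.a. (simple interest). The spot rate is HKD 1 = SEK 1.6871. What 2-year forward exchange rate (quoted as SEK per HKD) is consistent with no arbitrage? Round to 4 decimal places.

T = 2 years.
Growth of 1 SEK over T: 1 + 0.1048×2 = 1.209600.
HKD accumulates by 1 + 0.0877×2 = 1.175400.
So F = 1.6871 × 1.209600 / 1.175400 = 1.736189 (SEK/HKD).

1.7362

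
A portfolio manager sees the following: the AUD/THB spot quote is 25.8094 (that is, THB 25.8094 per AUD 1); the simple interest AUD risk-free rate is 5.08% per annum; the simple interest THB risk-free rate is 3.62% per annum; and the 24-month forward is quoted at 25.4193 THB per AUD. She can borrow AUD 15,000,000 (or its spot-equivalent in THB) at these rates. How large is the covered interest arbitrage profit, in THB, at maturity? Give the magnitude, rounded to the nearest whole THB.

T = 2 years.
Invest the AUD and cover forward: 15,000,000 × 1.101600 × 25.4193 = THB 420,028,513.20.
Convert at spot and invest in THB: 15,000,000 × 25.8094 × 1.072400 = THB 415,170,008.40.
The quoted forward overvalues AUD, so borrow THB, buy AUD at spot, deposit the AUD at 5.08%, and sell the proceeds forward at 25.4193.
The gap between the two covered legs is THB 4,858,505.

THB 4,858,505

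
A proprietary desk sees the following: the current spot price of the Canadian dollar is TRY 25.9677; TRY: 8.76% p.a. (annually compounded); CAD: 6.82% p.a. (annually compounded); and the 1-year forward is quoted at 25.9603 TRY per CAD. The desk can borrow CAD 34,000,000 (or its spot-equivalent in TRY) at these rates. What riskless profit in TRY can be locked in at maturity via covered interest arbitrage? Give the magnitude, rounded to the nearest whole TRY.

T = 1 year.
Keep in CAD, deliver into the forward: 34,000,000·1.068200·25.9603 = TRY 942,846,943.64.
Swap to TRY now, deposit: 34,000,000·25.9677·1.087600 = TRY 960,243,997.68.
The quoted forward undervalues CAD, so borrow CAD, convert to TRY at spot, deposit the TRY at 8.76%, and buy CAD forward at 25.9603 to cover the loan.
Profit = 960,243,997.68 − 942,846,943.64 = TRY 17,397,054.

TRY 17,397,054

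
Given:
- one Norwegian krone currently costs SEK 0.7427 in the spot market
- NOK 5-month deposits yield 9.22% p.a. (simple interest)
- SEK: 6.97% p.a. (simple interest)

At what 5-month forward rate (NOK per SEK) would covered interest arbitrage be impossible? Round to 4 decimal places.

T = 5/12 years.
SEK accumulates by 1 + 0.0697×5/12 = 1.0290417.
Growth of 1 NOK over T: 1 + 0.0922×5/12 = 1.0384167.
CIP: F = S · (grow SEK)/(grow NOK) = 0.7427 × 1.0290417/1.0384167 = 0.7359948 SEK per NOK.
Invert for NOK per SEK: 1 / 0.7359948 = 1.3587.

1.3587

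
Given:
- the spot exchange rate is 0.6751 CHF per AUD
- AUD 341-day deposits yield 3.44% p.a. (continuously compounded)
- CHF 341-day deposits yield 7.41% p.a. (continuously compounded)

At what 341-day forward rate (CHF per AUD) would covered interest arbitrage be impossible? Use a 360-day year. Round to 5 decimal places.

T = 341/360 years.
CHF growth factor: e^(0.0741×341/360) = 1.0727111.
AUD accumulates by e^(0.0344×341/360) = 1.0331211.
So F = 0.6751 × 1.0727111 / 1.0331211 = 0.7009704 (CHF/AUD).

0.70097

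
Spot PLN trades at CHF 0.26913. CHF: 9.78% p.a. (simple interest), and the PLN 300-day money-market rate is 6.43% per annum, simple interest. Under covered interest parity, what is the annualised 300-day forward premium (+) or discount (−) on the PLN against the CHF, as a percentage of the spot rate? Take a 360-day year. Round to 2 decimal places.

+3.18%

T = 300/360 years.
CIP forward (CHF per PLN) = 0.26913 × 1.081500/1.0535833 = 0.27626111.
Annualised premium = (F − S)/S × (1/T) = (0.27626111 − 0.26913)/0.26913 ÷ (300/360) = 3.18%.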